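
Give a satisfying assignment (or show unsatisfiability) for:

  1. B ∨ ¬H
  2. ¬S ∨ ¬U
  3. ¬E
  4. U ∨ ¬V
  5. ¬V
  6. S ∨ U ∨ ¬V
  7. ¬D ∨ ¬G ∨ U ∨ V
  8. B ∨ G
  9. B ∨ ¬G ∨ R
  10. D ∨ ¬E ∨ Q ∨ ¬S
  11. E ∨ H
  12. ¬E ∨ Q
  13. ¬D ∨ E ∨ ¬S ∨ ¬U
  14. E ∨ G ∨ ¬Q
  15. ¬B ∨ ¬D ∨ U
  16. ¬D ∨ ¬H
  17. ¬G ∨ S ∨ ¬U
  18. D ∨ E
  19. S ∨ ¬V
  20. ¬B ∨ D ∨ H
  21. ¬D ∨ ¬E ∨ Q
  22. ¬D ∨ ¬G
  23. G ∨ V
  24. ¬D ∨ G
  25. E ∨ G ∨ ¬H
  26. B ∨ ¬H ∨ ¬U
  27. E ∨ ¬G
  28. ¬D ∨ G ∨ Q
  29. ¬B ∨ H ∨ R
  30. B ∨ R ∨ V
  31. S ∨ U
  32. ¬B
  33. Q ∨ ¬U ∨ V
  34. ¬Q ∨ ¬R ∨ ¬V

Case B = True:
  Clause (¬B) is falsified — contradiction.
Case B = False:
  (B ∨ ¬H) forces H = False.
  (¬E) forces E = False.
  Clause (E ∨ H) is falsified — contradiction.
Both cases fail, so the formula is unsatisfiable.

No satisfying assignment exists.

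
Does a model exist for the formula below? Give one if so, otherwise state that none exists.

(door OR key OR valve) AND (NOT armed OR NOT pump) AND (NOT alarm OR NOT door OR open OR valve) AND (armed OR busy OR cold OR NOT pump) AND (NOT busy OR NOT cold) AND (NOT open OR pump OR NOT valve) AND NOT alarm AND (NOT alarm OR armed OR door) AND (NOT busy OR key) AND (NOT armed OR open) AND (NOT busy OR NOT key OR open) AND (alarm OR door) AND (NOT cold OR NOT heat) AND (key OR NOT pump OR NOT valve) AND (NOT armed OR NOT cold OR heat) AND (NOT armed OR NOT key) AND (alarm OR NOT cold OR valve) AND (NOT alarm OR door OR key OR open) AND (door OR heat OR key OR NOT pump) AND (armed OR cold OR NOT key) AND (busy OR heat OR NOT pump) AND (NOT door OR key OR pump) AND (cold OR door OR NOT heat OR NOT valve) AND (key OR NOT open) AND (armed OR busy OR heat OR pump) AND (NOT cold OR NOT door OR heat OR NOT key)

Unsatisfiable — no assignment works.

Case key = True:
  (NOT alarm) forces alarm = False.
  (alarm OR door) forces door = True.
  (NOT armed OR NOT key) forces armed = False.
  (armed OR cold OR NOT key) forces cold = True.
  (NOT busy OR NOT cold) forces busy = False.
  (NOT cold OR NOT heat) forces heat = False.
  Clause (NOT cold OR NOT door OR heat OR NOT key) is falsified — contradiction.
Case key = False:
  (NOT alarm) forces alarm = False.
  (NOT busy OR key) forces busy = False.
  (alarm OR door) forces door = True.
  (NOT door OR key OR pump) forces pump = True.
  (NOT armed OR NOT pump) forces armed = False.
  (armed OR busy OR cold OR NOT pump) forces cold = True.
  (NOT cold OR NOT heat) forces heat = False.
  Clause (busy OR heat OR NOT pump) is falsified — contradiction.
Both cases fail, so the formula is unsatisfiable.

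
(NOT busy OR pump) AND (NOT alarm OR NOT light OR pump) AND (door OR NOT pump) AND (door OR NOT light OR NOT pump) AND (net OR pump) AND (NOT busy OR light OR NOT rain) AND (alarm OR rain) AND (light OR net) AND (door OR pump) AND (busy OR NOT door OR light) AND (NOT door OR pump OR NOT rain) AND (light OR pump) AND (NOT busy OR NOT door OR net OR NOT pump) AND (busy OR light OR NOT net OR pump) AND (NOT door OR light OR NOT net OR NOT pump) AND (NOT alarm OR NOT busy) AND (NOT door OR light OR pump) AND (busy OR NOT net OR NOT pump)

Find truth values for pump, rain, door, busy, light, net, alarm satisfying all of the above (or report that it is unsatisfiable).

Set pump = True.
  then (door OR NOT pump) forces door = True.
Set rain = True.
Set busy = True.
  then (NOT busy OR light OR NOT rain) forces light = True.
  then (NOT busy OR NOT door OR net OR NOT pump) forces net = True.
  then (NOT alarm OR NOT busy) forces alarm = False.
All clauses satisfied.

pump: True; rain: True; door: True; busy: True; light: True; net: True; alarm: False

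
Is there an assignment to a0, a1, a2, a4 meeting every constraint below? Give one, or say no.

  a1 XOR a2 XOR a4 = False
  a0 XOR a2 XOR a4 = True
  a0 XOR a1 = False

Adding constraints 1, 2, 3 mod 2: every variable appears an even number of times on the left, so the left side is 0.
But the right sides sum to 1 (mod 2). 0 ≠ 1 — the system is inconsistent.

The formula is unsatisfiable.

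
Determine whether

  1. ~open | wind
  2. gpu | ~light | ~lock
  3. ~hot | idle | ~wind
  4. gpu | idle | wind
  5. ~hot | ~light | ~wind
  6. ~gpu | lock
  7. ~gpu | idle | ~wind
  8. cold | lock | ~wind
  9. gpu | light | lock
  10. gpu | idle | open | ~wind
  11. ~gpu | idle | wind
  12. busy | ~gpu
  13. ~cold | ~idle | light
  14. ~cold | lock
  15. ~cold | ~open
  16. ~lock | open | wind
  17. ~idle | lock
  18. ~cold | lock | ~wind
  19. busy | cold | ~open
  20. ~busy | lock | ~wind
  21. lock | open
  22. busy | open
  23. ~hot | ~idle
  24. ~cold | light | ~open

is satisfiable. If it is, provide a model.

Try hot = True:
  (~hot | ~idle) forces idle = False.
  (~hot | idle | ~wind) forces wind = False.
  (~open | wind) forces open = False.
  (gpu | idle | wind) forces gpu = True.
  clause (~gpu | idle | wind) is falsified — backtrack.
So hot = False.
Set busy = True.
Set light = True.
Set wind = True.
  then (~busy | lock | ~wind) forces lock = True.
  then (gpu | ~light | ~lock) forces gpu = True.
  then (~gpu | idle | ~wind) forces idle = True.
Set open = False.
Set cold = False.
All clauses satisfied.

hot=F, busy=T, light=T, wind=T, open=F, lock=T, idle=T, gpu=T, cold=F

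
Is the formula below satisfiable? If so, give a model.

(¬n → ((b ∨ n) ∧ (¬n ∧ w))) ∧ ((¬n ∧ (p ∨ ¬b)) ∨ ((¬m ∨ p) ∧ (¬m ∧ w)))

w = True, n = True, b = True, p = False, m = False

  ¬n → ((b ∨ n) ∧ (¬n ∧ w)) = True
    ¬n = False
    (b ∨ n) ∧ (¬n ∧ w) = False
      b ∨ n = True
      ¬n ∧ w = False
        ¬n = False
  (¬n ∧ (p ∨ ¬b)) ∨ ((¬m ∨ p) ∧ (¬m ∧ w)) = True
    ¬n ∧ (p ∨ ¬b) = False
      ¬n = False
      p ∨ ¬b = False
        ¬b = False
    (¬m ∨ p) ∧ (¬m ∧ w) = True
      ¬m ∨ p = True
        ¬m = True
      ¬m ∧ w = True
        ¬m = True
Both conjuncts True, so the formula holds.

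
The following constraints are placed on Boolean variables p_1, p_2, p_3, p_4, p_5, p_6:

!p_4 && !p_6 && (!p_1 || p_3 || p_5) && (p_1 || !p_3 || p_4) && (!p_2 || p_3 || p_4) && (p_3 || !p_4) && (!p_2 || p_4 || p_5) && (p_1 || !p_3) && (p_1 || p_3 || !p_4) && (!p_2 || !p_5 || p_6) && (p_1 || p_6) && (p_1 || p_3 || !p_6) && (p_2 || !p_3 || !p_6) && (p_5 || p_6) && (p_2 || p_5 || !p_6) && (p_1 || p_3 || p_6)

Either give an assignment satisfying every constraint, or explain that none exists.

Unit clause (!p_4) forces p_4 = False.
Unit clause (!p_6) forces p_6 = False.
In (p_1 || p_6) only p_1 is left, so p_1 = True.
In (p_5 || p_6) only p_5 is left, so p_5 = True.
In (!p_2 || !p_5 || p_6) only !p_2 is left, so p_2 = False.
Set p_3 = False.
All clauses satisfied.

p_1=T, p_2=F, p_3=F, p_4=F, p_5=T, p_6=F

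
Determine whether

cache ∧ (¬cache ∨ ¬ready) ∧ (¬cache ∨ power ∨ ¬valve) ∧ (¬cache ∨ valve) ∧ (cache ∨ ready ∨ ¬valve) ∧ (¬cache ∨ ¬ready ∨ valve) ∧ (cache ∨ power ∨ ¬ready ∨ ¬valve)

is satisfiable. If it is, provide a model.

Unit clause (cache) forces cache = True.
In (¬cache ∨ ¬ready) only ¬ready is left, so ready = False.
In (¬cache ∨ valve) only valve is left, so valve = True.
In (¬cache ∨ power ∨ ¬valve) only power is left, so power = True.
All clauses satisfied.

cache: True, valve: True, power: True, ready: False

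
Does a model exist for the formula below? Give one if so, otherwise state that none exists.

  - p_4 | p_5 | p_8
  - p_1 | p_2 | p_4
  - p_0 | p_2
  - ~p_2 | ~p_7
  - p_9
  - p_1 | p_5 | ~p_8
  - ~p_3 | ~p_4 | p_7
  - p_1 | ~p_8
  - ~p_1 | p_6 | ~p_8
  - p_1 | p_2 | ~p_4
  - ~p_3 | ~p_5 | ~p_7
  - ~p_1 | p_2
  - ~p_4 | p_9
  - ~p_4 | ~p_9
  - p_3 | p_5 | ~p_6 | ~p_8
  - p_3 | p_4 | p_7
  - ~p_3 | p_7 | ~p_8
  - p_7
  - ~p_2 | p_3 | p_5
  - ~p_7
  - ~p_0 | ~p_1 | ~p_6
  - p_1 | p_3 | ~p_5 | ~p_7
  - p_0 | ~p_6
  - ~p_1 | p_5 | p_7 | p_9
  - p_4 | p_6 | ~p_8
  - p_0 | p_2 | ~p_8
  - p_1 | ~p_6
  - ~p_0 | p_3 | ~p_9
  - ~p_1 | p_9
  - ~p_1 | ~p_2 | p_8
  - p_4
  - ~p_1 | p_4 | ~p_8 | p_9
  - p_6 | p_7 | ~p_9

UNSATISFIABLE

Case p_7 = True:
  Clause (~p_7) is falsified — contradiction.
Case p_7 = False:
  Clause (p_7) is falsified — contradiction.
Both cases fail, so the formula is unsatisfiable.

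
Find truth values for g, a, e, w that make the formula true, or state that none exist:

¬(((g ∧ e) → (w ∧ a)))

g=T, a=T, e=T, w=F

  ¬(((g ∧ e) → (w ∧ a))) = True
    (g ∧ e) → (w ∧ a) = False
      g ∧ e = True
      w ∧ a = False
The formula evaluates to True.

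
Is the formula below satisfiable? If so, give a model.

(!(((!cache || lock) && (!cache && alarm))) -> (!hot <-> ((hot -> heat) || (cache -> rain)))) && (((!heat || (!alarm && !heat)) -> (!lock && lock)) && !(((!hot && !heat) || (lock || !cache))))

cache = True, hot = False, alarm = False, rain = True, lock = False, heat = True

  !(((!cache || lock) && (!cache && alarm))) -> (!hot <-> ((hot -> heat) || (cache -> rain))) = True
    !(((!cache || lock) && (!cache && alarm))) = True
      (!cache || lock) && (!cache && alarm) = False
        !cache || lock = False
          !cache = False
        !cache && alarm = False
          !cache = False
    !hot <-> ((hot -> heat) || (cache -> rain)) = True
      !hot = True
      (hot -> heat) || (cache -> rain) = True
        hot -> heat = True
        cache -> rain = True
  ((!heat || (!alarm && !heat)) -> (!lock && lock)) && !(((!hot && !heat) || (lock || !cache))) = True
    (!heat || (!alarm && !heat)) -> (!lock && lock) = True
      !heat || (!alarm && !heat) = False
        !heat = False
        !alarm && !heat = False
          !alarm = True
          !heat = False
      !lock && lock = False
        !lock = True
    !(((!hot && !heat) || (lock || !cache))) = True
      (!hot && !heat) || (lock || !cache) = False
        !hot && !heat = False
          !hot = True
          !heat = False
        lock || !cache = False
          !cache = False
Both conjuncts True, so the formula holds.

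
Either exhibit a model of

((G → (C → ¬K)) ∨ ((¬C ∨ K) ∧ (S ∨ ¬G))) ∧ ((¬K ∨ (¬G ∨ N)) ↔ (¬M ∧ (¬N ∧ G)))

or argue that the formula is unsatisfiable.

C = True, S = False, G = True, K = False, M = False, N = False

  (G → (C → ¬K)) ∨ ((¬C ∨ K) ∧ (S ∨ ¬G)) = True
    G → (C → ¬K) = True
      C → ¬K = True
        ¬K = True
    (¬C ∨ K) ∧ (S ∨ ¬G) = False
      ¬C ∨ K = False
        ¬C = False
      S ∨ ¬G = False
        ¬G = False
  (¬K ∨ (¬G ∨ N)) ↔ (¬M ∧ (¬N ∧ G)) = True
    ¬K ∨ (¬G ∨ N) = True
      ¬K = True
      ¬G ∨ N = False
        ¬G = False
    ¬M ∧ (¬N ∧ G) = True
      ¬M = True
      ¬N ∧ G = True
        ¬N = True
Both conjuncts True, so the formula holds.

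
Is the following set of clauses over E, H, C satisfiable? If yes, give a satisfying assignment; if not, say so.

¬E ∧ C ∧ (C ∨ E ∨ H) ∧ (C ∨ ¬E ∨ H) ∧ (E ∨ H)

Unit clause (¬E) forces E = False.
Unit clause (C) forces C = True.
In (E ∨ H) only H is left, so H = True.
Check each clause:
  (¬E): ¬E holds.
  (C): C holds.
  (C ∨ E ∨ H): C holds.
  (C ∨ ¬E ∨ H): C holds.
  (E ∨ H): H holds.
All clauses satisfied.

E=F; H=T; C=T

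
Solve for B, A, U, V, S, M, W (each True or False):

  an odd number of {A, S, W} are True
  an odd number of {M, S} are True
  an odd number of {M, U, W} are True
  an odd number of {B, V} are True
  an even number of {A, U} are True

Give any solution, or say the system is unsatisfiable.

Unsatisfiable — no assignment works.

Adding constraints 1, 2, 3, 5 mod 2: every variable appears an even number of times on the left, so the left side is 0.
But the right sides sum to 1 (mod 2). 0 ≠ 1 — the system is inconsistent.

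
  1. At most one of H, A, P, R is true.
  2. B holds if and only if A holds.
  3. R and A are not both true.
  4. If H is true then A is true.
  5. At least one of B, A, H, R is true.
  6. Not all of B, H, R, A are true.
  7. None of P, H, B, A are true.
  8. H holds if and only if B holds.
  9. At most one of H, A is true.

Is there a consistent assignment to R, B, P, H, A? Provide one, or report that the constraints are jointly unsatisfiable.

R: True, B: False, P: False, H: False, A: False

  (1) {H, A, P, R}: 1 true — at most one ✓
  (2) B=F, A=F — same ✓
  (3) R=T, A=F — not both ✓
  (4) H=F ⇒ A: vacuous ✓
  (5) {B, A, H, R}: 1 true — at least one ✓
  (6) {B, H, R, A}: 1/4 true — not all ✓
  (7) {P, H, B, A}: 0 true — none ✓
  (8) H=F, B=F — same ✓
  (9) {H, A}: 0 true — at most one ✓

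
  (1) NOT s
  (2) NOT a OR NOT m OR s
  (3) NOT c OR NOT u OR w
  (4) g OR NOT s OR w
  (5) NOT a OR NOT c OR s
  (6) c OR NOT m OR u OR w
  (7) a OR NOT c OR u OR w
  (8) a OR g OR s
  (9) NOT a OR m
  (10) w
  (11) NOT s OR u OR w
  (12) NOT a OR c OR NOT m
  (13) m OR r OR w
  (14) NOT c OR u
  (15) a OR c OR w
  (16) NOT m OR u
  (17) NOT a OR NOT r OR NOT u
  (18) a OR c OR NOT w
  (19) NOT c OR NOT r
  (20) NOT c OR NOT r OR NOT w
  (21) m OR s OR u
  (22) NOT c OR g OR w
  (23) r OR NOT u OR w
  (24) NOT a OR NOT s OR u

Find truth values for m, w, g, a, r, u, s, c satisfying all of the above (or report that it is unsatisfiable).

m = True, w = True, g = True, a = False, r = False, u = True, s = False, c = True

Unit clause (NOT s) forces s = False.
Unit clause (w) forces w = True.
Set m = True.
  then (NOT a OR NOT m OR s) forces a = False.
  then (a OR g OR s) forces g = True.
  then (NOT m OR u) forces u = True.
  then (a OR c OR NOT w) forces c = True.
  then (NOT c OR NOT r) forces r = False.
All clauses satisfied.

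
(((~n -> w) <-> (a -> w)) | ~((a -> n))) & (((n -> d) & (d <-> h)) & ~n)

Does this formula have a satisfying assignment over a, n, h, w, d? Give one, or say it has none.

a: True, n: False, h: False, w: False, d: False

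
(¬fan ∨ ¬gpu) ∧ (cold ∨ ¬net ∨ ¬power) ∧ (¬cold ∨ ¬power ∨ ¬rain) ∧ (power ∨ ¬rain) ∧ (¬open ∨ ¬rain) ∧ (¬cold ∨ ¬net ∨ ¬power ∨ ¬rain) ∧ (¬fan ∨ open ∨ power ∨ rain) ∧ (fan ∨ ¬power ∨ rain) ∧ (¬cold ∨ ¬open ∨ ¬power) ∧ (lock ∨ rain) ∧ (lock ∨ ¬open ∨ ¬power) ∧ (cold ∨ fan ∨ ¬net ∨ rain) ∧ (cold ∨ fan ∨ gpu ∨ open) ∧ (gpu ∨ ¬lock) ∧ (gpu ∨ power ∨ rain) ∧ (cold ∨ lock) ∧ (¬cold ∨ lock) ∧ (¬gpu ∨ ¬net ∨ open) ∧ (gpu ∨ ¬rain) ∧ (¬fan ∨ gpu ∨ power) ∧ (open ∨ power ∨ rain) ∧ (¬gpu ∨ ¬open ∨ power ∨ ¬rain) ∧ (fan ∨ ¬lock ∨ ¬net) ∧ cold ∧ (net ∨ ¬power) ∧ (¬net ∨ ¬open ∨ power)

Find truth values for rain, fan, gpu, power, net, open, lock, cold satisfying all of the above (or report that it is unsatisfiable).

Unit clause (cold) forces cold = True.
In (¬cold ∨ lock) only lock is left, so lock = True.
In (gpu ∨ ¬lock) only gpu is left, so gpu = True.
In (¬fan ∨ ¬gpu) only ¬fan is left, so fan = False.
In (fan ∨ ¬lock ∨ ¬net) only ¬net is left, so net = False.
In (net ∨ ¬power) only ¬power is left, so power = False.
In (power ∨ ¬rain) only ¬rain is left, so rain = False.
In (open ∨ power ∨ rain) only open is left, so open = True.
All clauses satisfied.

rain: False, fan: False, gpu: True, power: False, net: False, open: True, lock: True, cold: True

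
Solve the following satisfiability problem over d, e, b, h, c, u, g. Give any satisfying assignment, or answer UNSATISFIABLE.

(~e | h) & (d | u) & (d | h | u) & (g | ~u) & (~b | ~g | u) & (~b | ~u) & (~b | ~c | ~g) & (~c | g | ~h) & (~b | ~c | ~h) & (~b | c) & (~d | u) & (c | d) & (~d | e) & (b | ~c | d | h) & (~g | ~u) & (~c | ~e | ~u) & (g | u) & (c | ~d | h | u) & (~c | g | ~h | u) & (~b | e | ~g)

Case u = True:
  (g | ~u) forces g = True.
  Clause (~g | ~u) is falsified — contradiction.
Case u = False:
  (d | u) forces d = True.
  Clause (~d | u) is falsified — contradiction.
Both cases fail, so the formula is unsatisfiable.

Unsatisfiable — no assignment works.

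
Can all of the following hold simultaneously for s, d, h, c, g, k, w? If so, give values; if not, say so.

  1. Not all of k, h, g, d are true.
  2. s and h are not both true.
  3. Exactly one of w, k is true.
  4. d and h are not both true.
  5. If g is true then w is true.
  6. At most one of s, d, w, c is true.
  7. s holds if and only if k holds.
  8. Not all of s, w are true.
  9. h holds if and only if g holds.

s = False, d = False, h = True, c = False, g = True, k = False, w = True

  (1) {k, h, g, d}: 2/4 true — not all ✓
  (2) s=F, h=T — not both ✓
  (3) {w, k}: 1 true — exactly one ✓
  (4) d=F, h=T — not both ✓
  (5) g=T ⇒ w: T ✓
  (6) {s, d, w, c}: 1 true — at most one ✓
  (7) s=F, k=F — same ✓
  (8) {s, w}: 1/2 true — not all ✓
  (9) h=T, g=T — same ✓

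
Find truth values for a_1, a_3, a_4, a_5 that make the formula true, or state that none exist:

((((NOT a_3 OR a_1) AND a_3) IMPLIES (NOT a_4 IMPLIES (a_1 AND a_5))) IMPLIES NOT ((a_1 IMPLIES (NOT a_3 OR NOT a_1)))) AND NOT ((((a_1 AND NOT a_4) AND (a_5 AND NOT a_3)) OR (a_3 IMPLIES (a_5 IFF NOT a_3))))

a_1 = True, a_3 = True, a_4 = True, a_5 = True

  (((NOT a_3 OR a_1) AND a_3) IMPLIES (NOT a_4 IMPLIES (a_1 AND a_5))) IMPLIES NOT ((a_1 IMPLIES (NOT a_3 OR NOT a_1))) = True
    ((NOT a_3 OR a_1) AND a_3) IMPLIES (NOT a_4 IMPLIES (a_1 AND a_5)) = True
      (NOT a_3 OR a_1) AND a_3 = True
        NOT a_3 OR a_1 = True
          NOT a_3 = False
      NOT a_4 IMPLIES (a_1 AND a_5) = True
        NOT a_4 = False
        a_1 AND a_5 = True
    NOT ((a_1 IMPLIES (NOT a_3 OR NOT a_1))) = True
      a_1 IMPLIES (NOT a_3 OR NOT a_1) = False
        NOT a_3 OR NOT a_1 = False
          NOT a_3 = False
          NOT a_1 = False
  NOT ((((a_1 AND NOT a_4) AND (a_5 AND NOT a_3)) OR (a_3 IMPLIES (a_5 IFF NOT a_3)))) = True
    ((a_1 AND NOT a_4) AND (a_5 AND NOT a_3)) OR (a_3 IMPLIES (a_5 IFF NOT a_3)) = False
      (a_1 AND NOT a_4) AND (a_5 AND NOT a_3) = False
        a_1 AND NOT a_4 = False
          NOT a_4 = False
        a_5 AND NOT a_3 = False
          NOT a_3 = False
      a_3 IMPLIES (a_5 IFF NOT a_3) = False
        a_5 IFF NOT a_3 = False
          NOT a_3 = False
Both conjuncts True, so the formula holds.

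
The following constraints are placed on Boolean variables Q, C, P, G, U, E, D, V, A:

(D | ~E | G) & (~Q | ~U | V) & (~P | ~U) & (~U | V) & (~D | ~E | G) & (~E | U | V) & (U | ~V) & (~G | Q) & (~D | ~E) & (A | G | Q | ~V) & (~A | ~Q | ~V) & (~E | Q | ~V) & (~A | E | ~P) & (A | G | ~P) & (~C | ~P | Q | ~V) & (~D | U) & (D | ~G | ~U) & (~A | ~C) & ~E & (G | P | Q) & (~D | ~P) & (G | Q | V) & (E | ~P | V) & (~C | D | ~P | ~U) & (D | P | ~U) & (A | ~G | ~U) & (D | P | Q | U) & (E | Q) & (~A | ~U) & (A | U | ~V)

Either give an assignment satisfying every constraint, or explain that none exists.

Q: True, C: False, P: False, G: False, U: False, E: False, D: False, V: False, A: False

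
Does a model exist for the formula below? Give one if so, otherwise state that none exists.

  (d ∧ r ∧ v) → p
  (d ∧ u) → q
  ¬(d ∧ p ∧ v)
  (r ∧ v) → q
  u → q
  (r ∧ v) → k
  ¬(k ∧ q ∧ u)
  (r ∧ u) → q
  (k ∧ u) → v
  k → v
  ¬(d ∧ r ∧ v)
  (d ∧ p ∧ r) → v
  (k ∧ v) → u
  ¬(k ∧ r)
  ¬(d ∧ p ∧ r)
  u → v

k = False; d = False; v = True; p = False; u = False; q = False; r = False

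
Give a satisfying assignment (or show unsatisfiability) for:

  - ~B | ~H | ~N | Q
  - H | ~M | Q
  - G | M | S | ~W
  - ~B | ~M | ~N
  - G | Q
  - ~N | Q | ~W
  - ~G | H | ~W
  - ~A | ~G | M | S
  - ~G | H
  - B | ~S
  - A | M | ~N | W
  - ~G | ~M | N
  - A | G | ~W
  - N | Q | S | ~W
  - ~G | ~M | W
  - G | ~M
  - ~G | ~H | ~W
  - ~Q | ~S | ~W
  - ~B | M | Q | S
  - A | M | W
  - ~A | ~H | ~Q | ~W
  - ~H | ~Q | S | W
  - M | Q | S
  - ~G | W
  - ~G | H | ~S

M = False, S = True, A = True, W = False, N = False, B = True, G = False, Q = True, H = False

Set M = False.
Set S = True.
  then (B | ~S) forces B = True.
Try A = False:
  (A | M | W) forces W = True.
  (A | G | ~W) forces G = True.
  (~G | H | ~W) forces H = True.
  clause (~G | ~H | ~W) is falsified — backtrack.
So A = True.
Set W = False.
  then (~G | W) forces G = False.
  then (G | Q) forces Q = True.
Set N = False.
Set H = False.
All clauses satisfied.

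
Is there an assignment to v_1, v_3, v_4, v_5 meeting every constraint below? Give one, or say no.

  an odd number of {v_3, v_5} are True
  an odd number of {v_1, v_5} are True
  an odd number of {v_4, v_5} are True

v_1: True, v_3: True, v_4: True, v_5: False

{v_3, v_5}: 1 true → odd ✓
{v_1, v_5}: 1 true → odd ✓
{v_4, v_5}: 1 true → odd ✓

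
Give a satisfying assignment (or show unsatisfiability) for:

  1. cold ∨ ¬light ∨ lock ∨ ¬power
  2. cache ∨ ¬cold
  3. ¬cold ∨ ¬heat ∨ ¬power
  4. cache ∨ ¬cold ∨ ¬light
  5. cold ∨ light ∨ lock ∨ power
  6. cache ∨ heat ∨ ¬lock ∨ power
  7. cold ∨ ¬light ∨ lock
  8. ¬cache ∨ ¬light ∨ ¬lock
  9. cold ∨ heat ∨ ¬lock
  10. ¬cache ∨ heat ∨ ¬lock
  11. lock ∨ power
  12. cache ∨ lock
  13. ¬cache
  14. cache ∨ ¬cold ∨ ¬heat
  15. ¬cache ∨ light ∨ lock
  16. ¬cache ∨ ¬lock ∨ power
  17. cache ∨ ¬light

heat: True, power: True, cache: False, light: False, cold: False, lock: True

Unit clause (¬cache) forces cache = False.
In (cache ∨ ¬light) only ¬light is left, so light = False.
In (cache ∨ ¬cold) only ¬cold is left, so cold = False.
In (cache ∨ lock) only lock is left, so lock = True.
In (cold ∨ heat ∨ ¬lock) only heat is left, so heat = True.
Set power = True.
All clauses satisfied.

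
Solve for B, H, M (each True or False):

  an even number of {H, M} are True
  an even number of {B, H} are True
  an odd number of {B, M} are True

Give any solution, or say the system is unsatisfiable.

Adding constraints 1, 2, 3 mod 2: every variable appears an even number of times on the left, so the left side is 0.
But the right sides sum to 1 (mod 2). 0 ≠ 1 — the system is inconsistent.

No satisfying assignment exists.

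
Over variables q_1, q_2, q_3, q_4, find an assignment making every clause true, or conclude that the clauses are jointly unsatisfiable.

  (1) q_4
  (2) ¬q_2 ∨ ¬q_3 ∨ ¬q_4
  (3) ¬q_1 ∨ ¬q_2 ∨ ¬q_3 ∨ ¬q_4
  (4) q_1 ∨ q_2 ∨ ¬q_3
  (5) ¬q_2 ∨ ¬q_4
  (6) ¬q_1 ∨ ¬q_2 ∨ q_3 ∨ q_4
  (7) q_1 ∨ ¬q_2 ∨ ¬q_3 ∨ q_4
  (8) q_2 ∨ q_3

q_1 = True; q_2 = False; q_3 = True; q_4 = True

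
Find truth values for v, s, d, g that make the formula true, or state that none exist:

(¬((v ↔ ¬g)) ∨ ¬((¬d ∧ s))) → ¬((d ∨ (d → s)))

v = False, s = True, d = False, g = True

  (¬((v ↔ ¬g)) ∨ ¬((¬d ∧ s))) → ¬((d ∨ (d → s))) = True
    ¬((v ↔ ¬g)) ∨ ¬((¬d ∧ s)) = False
      ¬((v ↔ ¬g)) = False
        v ↔ ¬g = True
          ¬g = False
      ¬((¬d ∧ s)) = False
        ¬d ∧ s = True
          ¬d = True
    ¬((d ∨ (d → s))) = False
      d ∨ (d → s) = True
        d → s = True
The formula evaluates to True.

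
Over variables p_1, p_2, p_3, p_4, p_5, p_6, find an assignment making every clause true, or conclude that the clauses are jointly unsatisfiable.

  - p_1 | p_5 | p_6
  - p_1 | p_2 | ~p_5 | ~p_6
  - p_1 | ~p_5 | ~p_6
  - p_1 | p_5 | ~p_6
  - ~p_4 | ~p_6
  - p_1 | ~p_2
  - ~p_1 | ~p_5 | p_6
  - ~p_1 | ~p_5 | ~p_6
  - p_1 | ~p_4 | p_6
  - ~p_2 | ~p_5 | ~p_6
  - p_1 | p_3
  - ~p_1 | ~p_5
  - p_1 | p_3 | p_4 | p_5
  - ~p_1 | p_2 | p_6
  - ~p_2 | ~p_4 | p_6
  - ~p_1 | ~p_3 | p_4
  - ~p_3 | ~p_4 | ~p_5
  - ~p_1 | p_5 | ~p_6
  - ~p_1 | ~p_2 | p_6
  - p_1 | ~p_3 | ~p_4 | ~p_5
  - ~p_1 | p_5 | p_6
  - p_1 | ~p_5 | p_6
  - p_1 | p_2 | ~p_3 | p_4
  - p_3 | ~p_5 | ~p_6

Case p_1 = True:
  (~p_1 | ~p_5) forces p_5 = False.
  (~p_1 | p_5 | ~p_6) forces p_6 = False.
  Clause (~p_1 | p_5 | p_6) is falsified — contradiction.
Case p_1 = False:
  (p_1 | ~p_2) forces p_2 = False.
  (p_1 | p_3) forces p_3 = True.
  (p_1 | p_2 | ~p_3 | p_4) forces p_4 = True.
  (~p_4 | ~p_6) forces p_6 = False.
  Clause (p_1 | ~p_4 | p_6) is falsified — contradiction.
Both cases fail, so the formula is unsatisfiable.

Unsatisfiable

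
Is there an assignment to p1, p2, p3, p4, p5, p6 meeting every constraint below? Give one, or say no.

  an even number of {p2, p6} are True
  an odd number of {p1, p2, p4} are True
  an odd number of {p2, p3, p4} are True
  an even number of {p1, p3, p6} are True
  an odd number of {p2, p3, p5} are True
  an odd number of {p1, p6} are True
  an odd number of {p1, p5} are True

p1 = True, p2 = False, p3 = True, p4 = False, p5 = False, p6 = False

{p2, p6}: 0 true → even ✓
{p1, p2, p4}: 1 true → odd ✓
{p2, p3, p4}: 1 true → odd ✓
{p1, p3, p6}: 2 true → even ✓
{p2, p3, p5}: 1 true → odd ✓
{p1, p6}: 1 true → odd ✓
{p1, p5}: 1 true → odd ✓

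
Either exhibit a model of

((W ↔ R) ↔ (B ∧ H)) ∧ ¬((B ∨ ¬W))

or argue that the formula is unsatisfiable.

R = False, B = False, H = False, W = True

  (W ↔ R) ↔ (B ∧ H) = True
    W ↔ R = False
    B ∧ H = False
  ¬((B ∨ ¬W)) = True
    B ∨ ¬W = False
      ¬W = False
Both conjuncts True, so the formula holds.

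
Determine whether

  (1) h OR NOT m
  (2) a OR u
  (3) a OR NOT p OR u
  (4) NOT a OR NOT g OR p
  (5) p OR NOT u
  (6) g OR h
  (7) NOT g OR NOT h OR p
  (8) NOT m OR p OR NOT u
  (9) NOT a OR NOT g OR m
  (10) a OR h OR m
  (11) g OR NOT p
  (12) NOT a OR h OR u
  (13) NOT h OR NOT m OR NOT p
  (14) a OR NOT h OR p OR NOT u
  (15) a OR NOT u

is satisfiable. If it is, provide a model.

p: False; h: True; a: True; m: False; g: False; u: False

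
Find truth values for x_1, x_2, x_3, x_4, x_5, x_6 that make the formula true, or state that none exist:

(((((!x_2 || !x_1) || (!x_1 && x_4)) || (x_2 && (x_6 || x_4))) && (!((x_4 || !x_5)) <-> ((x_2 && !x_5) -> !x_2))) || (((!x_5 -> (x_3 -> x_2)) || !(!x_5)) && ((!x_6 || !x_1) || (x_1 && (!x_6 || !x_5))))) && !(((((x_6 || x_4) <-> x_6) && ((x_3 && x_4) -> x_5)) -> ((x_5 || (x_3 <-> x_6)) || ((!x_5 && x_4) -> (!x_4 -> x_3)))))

The conjunct !(((((x_6 || x_4) <-> x_6) && ((x_3 && x_4) -> x_5)) -> ((x_5 || (x_3 <-> x_6)) || ((!x_5 && x_4) -> (!x_4 -> x_3))))) is unsatisfiable on its own:
  x_4 = True: this becomes !(((x_6 && (x_3 -> x_5)) -> True)) = False.
  x_4 = False: this becomes !(((x_6 <-> x_6) -> True)) = False.
So the whole conjunction is unsatisfiable.

UNSATISFIABLE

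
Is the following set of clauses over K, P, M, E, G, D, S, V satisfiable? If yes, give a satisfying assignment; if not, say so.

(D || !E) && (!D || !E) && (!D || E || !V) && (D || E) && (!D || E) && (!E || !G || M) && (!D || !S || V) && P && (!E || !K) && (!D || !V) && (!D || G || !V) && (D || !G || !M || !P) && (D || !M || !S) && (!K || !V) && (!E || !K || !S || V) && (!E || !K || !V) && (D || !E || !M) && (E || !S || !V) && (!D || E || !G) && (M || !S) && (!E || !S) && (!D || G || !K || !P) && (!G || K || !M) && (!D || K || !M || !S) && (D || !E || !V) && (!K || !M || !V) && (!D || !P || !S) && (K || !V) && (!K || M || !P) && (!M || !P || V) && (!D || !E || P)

Case E = True:
  (D || !E) forces D = True.
  Clause (!D || !E) is falsified — contradiction.
Case E = False:
  (D || E) forces D = True.
  Clause (!D || E) is falsified — contradiction.
Both cases fail, so the formula is unsatisfiable.

No satisfying assignment exists.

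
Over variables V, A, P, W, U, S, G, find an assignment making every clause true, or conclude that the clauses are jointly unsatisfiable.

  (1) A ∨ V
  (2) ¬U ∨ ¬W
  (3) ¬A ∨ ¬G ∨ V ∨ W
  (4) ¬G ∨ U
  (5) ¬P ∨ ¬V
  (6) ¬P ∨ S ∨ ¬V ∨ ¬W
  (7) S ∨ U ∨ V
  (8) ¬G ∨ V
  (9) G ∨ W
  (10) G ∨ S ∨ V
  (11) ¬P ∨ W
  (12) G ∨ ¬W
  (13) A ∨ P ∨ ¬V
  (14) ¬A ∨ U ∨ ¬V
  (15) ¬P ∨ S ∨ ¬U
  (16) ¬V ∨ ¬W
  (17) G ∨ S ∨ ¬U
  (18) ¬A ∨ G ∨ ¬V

Try V = False:
  (A ∨ V) forces A = True.
  (¬G ∨ V) forces G = False.
  (G ∨ W) forces W = True.
  clause (G ∨ ¬W) is falsified — backtrack.
So V = True.
  then (¬P ∨ ¬V) forces P = False.
  then (A ∨ P ∨ ¬V) forces A = True.
  then (¬A ∨ U ∨ ¬V) forces U = True.
  then (¬V ∨ ¬W) forces W = False.
  then (¬A ∨ G ∨ ¬V) forces G = True.
Set S = True.
All clauses satisfied.

V: True, A: True, P: False, W: False, U: True, S: True, G: True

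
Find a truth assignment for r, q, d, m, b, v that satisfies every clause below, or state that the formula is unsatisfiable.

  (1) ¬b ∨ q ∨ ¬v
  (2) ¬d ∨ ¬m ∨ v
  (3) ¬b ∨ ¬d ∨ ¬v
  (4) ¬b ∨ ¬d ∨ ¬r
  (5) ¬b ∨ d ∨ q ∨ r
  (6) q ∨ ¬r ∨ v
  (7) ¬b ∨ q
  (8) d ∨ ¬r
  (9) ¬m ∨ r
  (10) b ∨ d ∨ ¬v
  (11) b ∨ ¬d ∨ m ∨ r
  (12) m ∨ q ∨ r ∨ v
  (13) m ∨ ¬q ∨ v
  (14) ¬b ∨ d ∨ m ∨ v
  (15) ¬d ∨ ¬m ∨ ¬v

Set r = False.
  then (¬m ∨ r) forces m = False.
Try q = False:
  (¬b ∨ q) forces b = False.
  (b ∨ ¬d ∨ m ∨ r) forces d = False.
  (b ∨ d ∨ ¬v) forces v = False.
  clause (m ∨ q ∨ r ∨ v) is falsified — backtrack.
So q = True.
  then (m ∨ ¬q ∨ v) forces v = True.
Set d = False.
  then (b ∨ d ∨ ¬v) forces b = True.
All clauses satisfied.

r = False; q = True; d = False; m = False; b = True; v = True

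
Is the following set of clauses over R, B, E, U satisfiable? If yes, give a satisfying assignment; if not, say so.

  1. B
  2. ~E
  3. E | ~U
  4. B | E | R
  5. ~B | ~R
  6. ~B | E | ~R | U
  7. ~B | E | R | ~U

Unit clause (B) forces B = True.
Unit clause (~E) forces E = False.
In (E | ~U) only ~U is left, so U = False.
In (~B | ~R) only ~R is left, so R = False.
All clauses satisfied.

R: False, B: True, E: False, U: False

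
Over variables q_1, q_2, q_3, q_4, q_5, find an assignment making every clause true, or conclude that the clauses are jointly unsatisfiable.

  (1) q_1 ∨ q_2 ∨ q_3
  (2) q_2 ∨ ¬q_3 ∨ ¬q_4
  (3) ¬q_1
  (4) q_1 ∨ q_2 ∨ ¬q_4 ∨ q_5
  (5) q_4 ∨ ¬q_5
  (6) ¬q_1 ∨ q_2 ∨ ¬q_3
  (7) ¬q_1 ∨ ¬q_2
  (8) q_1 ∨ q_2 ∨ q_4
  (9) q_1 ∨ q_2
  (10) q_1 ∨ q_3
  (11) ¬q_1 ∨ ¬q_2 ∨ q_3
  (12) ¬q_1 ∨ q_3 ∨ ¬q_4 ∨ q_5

q_1: False, q_2: True, q_3: True, q_4: False, q_5: False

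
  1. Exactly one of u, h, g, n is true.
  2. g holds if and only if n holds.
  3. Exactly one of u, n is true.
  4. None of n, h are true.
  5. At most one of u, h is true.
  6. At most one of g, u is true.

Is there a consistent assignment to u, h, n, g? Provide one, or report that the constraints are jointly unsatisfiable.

u = True, h = False, n = False, g = False

  (1) {u, h, g, n}: 1 true — exactly one ✓
  (2) g=F, n=F — same ✓
  (3) {u, n}: 1 true — exactly one ✓
  (4) {n, h}: 0 true — none ✓
  (5) {u, h}: 1 true — at most one ✓
  (6) {g, u}: 1 true — at most one ✓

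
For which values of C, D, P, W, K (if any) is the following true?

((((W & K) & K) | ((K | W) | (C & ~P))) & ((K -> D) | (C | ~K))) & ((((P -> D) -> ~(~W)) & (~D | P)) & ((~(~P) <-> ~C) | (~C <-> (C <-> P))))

C: True, D: False, P: False, W: True, K: True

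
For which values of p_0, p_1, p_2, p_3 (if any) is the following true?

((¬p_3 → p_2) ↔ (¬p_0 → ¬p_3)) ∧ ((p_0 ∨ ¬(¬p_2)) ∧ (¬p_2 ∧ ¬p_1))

p_0: True, p_1: False, p_2: False, p_3: True

  (¬p_3 → p_2) ↔ (¬p_0 → ¬p_3) = True
    ¬p_3 → p_2 = True
      ¬p_3 = False
    ¬p_0 → ¬p_3 = True
      ¬p_0 = False
      ¬p_3 = False
  (p_0 ∨ ¬(¬p_2)) ∧ (¬p_2 ∧ ¬p_1) = True
    p_0 ∨ ¬(¬p_2) = True
      ¬(¬p_2) = False
        ¬p_2 = True
    ¬p_2 ∧ ¬p_1 = True
      ¬p_2 = True
      ¬p_1 = True
Both conjuncts True, so the formula holds.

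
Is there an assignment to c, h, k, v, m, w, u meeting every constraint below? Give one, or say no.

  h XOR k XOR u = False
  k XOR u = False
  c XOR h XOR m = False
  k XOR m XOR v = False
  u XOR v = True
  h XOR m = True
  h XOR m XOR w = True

c = True; h = False; k = True; v = False; m = True; w = False; u = True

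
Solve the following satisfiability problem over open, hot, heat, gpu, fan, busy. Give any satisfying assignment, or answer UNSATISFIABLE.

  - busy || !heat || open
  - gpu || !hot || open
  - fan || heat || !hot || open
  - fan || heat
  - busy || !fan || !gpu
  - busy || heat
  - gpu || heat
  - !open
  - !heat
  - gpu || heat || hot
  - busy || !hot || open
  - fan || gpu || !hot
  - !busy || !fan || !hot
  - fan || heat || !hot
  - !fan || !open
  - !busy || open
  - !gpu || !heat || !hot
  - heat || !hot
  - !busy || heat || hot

The formula is unsatisfiable.

Case busy = True:
  (!open) forces open = False.
  Clause (!busy || open) is falsified — contradiction.
Case busy = False:
  (busy || heat) forces heat = True.
  Clause (!heat) is falsified — contradiction.
Both cases fail, so the formula is unsatisfiable.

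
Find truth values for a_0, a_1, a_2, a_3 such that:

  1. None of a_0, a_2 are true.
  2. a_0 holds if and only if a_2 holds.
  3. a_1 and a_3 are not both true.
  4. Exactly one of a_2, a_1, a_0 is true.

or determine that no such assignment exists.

a_0=F, a_1=T, a_2=F, a_3=F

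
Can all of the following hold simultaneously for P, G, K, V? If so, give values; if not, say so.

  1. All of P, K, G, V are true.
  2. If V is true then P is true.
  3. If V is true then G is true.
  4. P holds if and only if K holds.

P = True; G = True; K = True; V = True

  (1) {P, K, G, V}: all 4 true ✓
  (2) V=T ⇒ P: T ✓
  (3) V=T ⇒ G: T ✓
  (4) P=T, K=T — same ✓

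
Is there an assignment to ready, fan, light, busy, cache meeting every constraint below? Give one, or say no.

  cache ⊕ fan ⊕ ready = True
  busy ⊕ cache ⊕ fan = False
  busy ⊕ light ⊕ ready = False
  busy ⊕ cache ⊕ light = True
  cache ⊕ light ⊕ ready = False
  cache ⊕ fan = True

ready = False, fan = False, light = True, busy = True, cache = True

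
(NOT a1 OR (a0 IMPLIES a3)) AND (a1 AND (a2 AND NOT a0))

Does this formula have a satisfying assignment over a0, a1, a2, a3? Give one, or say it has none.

a0 = False, a1 = True, a2 = True, a3 = True

  NOT a1 OR (a0 IMPLIES a3) = True
    NOT a1 = False
    a0 IMPLIES a3 = True
  a1 AND (a2 AND NOT a0) = True
    a2 AND NOT a0 = True
      NOT a0 = True
Both conjuncts True, so the formula holds.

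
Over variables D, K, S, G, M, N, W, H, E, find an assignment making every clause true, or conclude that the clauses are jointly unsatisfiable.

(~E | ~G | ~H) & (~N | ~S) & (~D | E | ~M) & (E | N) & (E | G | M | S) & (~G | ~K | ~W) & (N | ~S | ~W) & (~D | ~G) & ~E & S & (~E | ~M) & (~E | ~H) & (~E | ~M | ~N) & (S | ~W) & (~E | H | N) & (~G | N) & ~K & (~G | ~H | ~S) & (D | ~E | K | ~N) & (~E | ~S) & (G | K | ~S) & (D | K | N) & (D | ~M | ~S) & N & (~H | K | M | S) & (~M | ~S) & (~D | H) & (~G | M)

Case S = True:
  (~N | ~S) forces N = False.
  Clause (N) is falsified — contradiction.
Case S = False:
  Clause (S) is falsified — contradiction.
Both cases fail, so the formula is unsatisfiable.

Unsatisfiable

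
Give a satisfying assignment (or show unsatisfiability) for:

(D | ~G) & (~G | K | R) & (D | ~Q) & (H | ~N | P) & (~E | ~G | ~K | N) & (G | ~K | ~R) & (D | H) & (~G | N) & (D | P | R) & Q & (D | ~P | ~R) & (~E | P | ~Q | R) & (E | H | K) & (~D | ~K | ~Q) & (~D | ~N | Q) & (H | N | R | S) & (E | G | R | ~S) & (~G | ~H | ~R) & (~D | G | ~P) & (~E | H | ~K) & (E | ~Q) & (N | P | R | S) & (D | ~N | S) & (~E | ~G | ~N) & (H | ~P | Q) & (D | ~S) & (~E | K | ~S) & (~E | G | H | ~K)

Unit clause (Q) forces Q = True.
In (E | ~Q) only E is left, so E = True.
In (D | ~Q) only D is left, so D = True.
In (~D | ~K | ~Q) only ~K is left, so K = False.
In (~E | K | ~S) only ~S is left, so S = False.
Try P = True:
  (~D | G | ~P) forces G = True.
  (~G | K | R) forces R = True.
  (~G | N) forces N = True.
  clause (~E | ~G | ~N) is falsified — backtrack.
So P = False.
  then (~E | P | ~Q | R) forces R = True.
Set G = False.
Set H = True.
Set N = False.
All clauses satisfied.

P = False, K = False, S = False, D = True, Q = True, R = True, E = True, G = False, H = True, N = False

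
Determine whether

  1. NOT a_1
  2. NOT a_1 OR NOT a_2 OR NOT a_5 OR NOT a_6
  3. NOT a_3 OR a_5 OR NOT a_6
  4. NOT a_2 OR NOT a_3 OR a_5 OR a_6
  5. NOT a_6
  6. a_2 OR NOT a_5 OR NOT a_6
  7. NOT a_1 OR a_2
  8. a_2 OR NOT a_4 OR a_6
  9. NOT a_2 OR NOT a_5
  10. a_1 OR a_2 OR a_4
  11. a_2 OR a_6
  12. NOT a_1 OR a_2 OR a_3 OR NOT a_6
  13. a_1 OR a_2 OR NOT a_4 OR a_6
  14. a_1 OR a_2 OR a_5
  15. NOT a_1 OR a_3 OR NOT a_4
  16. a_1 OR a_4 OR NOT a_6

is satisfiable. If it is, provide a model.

a_1: False; a_2: True; a_3: False; a_4: False; a_5: False; a_6: False

Unit clause (NOT a_1) forces a_1 = False.
Unit clause (NOT a_6) forces a_6 = False.
In (a_2 OR a_6) only a_2 is left, so a_2 = True.
In (NOT a_2 OR NOT a_5) only NOT a_5 is left, so a_5 = False.
In (NOT a_2 OR NOT a_3 OR a_5 OR a_6) only NOT a_3 is left, so a_3 = False.
Set a_4 = False.
All clauses satisfied.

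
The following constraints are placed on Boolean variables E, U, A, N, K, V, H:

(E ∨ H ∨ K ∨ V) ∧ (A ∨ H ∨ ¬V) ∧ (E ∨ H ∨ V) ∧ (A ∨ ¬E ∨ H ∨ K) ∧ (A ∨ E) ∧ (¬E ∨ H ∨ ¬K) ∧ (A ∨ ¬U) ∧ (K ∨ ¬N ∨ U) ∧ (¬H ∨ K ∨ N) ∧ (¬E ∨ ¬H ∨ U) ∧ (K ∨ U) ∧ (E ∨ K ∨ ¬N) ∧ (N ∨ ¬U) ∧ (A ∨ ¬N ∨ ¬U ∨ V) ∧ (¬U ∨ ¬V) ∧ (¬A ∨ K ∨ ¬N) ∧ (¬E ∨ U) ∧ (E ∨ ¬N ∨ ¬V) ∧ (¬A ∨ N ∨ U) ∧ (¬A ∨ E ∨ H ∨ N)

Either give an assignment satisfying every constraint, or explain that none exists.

Set E = False.
  then (A ∨ E) forces A = True.
Set U = False.
  then (K ∨ U) forces K = True.
  then (¬A ∨ N ∨ U) forces N = True.
  then (E ∨ ¬N ∨ ¬V) forces V = False.
  then (E ∨ H ∨ V) forces H = True.
All clauses satisfied.

E = False; U = False; A = True; N = True; K = True; V = False; H = True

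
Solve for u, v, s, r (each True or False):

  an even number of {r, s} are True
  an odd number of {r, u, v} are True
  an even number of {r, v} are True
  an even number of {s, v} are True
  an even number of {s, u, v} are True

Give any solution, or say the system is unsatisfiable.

Unsatisfiable

Adding constraints 1, 2, 5 mod 2: every variable appears an even number of times on the left, so the left side is 0.
But the right sides sum to 1 (mod 2). 0 ≠ 1 — the system is inconsistent.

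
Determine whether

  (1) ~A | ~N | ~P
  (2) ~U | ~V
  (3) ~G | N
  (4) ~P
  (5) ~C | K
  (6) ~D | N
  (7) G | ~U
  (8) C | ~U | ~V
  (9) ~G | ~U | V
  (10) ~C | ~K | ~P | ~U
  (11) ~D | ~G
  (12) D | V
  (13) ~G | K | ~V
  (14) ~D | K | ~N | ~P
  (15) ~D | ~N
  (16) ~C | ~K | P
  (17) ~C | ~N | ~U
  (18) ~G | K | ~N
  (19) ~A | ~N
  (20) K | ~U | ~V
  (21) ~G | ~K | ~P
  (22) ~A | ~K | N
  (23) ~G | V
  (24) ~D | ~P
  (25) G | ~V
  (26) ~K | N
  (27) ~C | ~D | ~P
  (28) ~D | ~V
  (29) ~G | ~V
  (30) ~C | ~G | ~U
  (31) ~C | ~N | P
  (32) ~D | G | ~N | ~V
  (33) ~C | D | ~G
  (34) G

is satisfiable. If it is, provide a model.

No satisfying assignment exists.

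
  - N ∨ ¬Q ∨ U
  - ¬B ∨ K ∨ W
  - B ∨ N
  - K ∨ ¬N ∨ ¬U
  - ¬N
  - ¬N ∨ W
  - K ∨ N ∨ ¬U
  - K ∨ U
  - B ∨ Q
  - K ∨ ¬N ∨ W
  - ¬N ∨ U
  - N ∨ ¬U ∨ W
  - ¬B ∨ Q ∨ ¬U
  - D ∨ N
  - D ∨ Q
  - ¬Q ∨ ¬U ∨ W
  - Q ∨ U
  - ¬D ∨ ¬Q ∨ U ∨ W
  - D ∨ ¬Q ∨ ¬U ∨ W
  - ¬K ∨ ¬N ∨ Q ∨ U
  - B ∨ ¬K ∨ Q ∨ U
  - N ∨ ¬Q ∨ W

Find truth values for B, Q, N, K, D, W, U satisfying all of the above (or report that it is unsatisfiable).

B=T, Q=T, N=F, K=T, D=T, W=T, U=T

Unit clause (¬N) forces N = False.
In (D ∨ N) only D is left, so D = True.
In (B ∨ N) only B is left, so B = True.
Try Q = False:
  (¬B ∨ Q ∨ ¬U) forces U = False.
  clause (Q ∨ U) is falsified — backtrack.
So Q = True.
  then (N ∨ ¬Q ∨ U) forces U = True.
  then (K ∨ N ∨ ¬U) forces K = True.
  then (N ∨ ¬U ∨ W) forces W = True.
All clauses satisfied.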